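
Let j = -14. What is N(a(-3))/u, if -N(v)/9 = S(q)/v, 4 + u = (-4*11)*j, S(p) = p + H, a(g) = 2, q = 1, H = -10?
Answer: 9/136 ≈ 0.066176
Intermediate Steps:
S(p) = -10 + p (S(p) = p - 10 = -10 + p)
u = 612 (u = -4 - 4*11*(-14) = -4 - 44*(-14) = -4 + 616 = 612)
N(v) = 81/v (N(v) = -9*(-10 + 1)/v = -(-81)/v = 81/v)
N(a(-3))/u = (81/2)/612 = (81*(½))*(1/612) = (81/2)*(1/612) = 9/136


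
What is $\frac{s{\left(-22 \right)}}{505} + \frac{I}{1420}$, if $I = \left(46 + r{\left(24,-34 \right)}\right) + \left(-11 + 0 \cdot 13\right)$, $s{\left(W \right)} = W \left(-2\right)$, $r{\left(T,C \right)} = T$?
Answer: $\frac{3691}{28684} \approx 0.12868$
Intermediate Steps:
$s{\left(W \right)} = - 2 W$
$I = 59$ ($I = \left(46 + 24\right) + \left(-11 + 0 \cdot 13\right) = 70 + \left(-11 + 0\right) = 70 - 11 = 59$)
$\frac{s{\left(-22 \right)}}{505} + \frac{I}{1420} = \frac{\left(-2\right) \left(-22\right)}{505} + \frac{59}{1420} = 44 \cdot \frac{1}{505} + 59 \cdot \frac{1}{1420} = \frac{44}{505} + \frac{59}{1420} = \frac{3691}{28684}$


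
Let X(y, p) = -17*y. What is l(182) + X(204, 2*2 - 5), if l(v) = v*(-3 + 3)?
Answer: -3468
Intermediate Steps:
l(v) = 0 (l(v) = v*0 = 0)
l(182) + X(204, 2*2 - 5) = 0 - 17*204 = 0 - 3468 = -3468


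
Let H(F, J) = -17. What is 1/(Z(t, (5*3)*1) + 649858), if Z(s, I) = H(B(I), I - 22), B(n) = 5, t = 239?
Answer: 1/649841 ≈ 1.5388e-6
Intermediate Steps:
Z(s, I) = -17
1/(Z(t, (5*3)*1) + 649858) = 1/(-17 + 649858) = 1/649841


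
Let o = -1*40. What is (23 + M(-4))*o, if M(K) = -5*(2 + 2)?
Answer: -120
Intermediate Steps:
o = -40
M(K) = -20 (M(K) = -5*4 = -20)
(23 + M(-4))*o = (23 - 20)*(-40) = 3*(-40) = -120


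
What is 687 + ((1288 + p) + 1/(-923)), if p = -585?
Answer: 1282969/923 ≈ 1390.0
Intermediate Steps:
687 + ((1288 + p) + 1/(-923)) = 687 + ((1288 - 585) + 1/(-923)) = 687 + (703 - 1/923) = 687 + 648868/923 = 1282969/923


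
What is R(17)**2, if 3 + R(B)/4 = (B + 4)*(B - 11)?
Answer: 242064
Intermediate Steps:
R(B) = -12 + 4*(-11 + B)*(4 + B) (R(B) = -12 + 4*((B + 4)*(B - 11)) = -12 + 4*((4 + B)*(-11 + B)) = -12 + 4*((-11 + B)*(4 + B)) = -12 + 4*(-11 + B)*(4 + B))
R(17)**2 = (-188 - 28*17 + 4*17**2)**2 = (-188 - 476 + 4*289)**2 = (-188 - 476 + 1156)**2 = 492**2 = 242064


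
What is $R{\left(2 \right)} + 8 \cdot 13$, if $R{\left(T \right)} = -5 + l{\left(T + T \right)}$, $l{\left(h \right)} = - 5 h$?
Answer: $79$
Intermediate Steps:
$R{\left(T \right)} = -5 - 10 T$ ($R{\left(T \right)} = -5 - 5 \left(T + T\right) = -5 - 5 \cdot 2 T = -5 - 10 T$)
$R{\left(2 \right)} + 8 \cdot 13 = \left(-5 - 20\right) + 8 \cdot 13 = \left(-5 - 20\right) + 104 = -25 + 104 = 79$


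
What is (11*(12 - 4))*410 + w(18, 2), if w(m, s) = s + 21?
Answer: 36103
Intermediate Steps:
w(m, s) = 21 + s
(11*(12 - 4))*410 + w(18, 2) = (11*(12 - 4))*410 + (21 + 2) = (11*8)*410 + 23 = 88*410 + 23 = 36080 + 23 = 36103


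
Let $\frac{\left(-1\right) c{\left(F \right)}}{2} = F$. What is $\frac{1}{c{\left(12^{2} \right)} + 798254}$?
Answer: $\frac{1}{797966} \approx 1.2532 \cdot 10^{-6}$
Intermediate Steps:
$c{\left(F \right)} = - 2 F$
$\frac{1}{c{\left(12^{2} \right)} + 798254} = \frac{1}{- 2 \cdot 12^{2} + 798254} = \frac{1}{\left(-2\right) 144 + 798254} = \frac{1}{-288 + 798254} = \frac{1}{797966}$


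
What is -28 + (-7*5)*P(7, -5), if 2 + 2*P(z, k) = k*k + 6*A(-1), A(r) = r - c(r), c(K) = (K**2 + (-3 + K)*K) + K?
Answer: 189/2 ≈ 94.500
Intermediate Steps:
c(K) = K + K**2 + K*(-3 + K) (c(K) = (K**2 + K*(-3 + K)) + K = K + K**2 + K*(-3 + K))
A(r) = r - 2*r*(-1 + r)
P(z, k) = -16 + k**2/2 (P(z, k) = -1 + (k*k + 6*(-(3 - 2*(-1))))/2 = -1 + (k**2 + 6*(-(3 + 2)))/2 = -1 + (k**2 + 6*(-1*5))/2 = -1 + (k**2 + 6*(-5))/2 = -1 + (k**2 - 30)/2 = -1 + (-30 + k**2)/2 = -1 + (-15 + k**2/2) = -16 + k**2/2)
-28 + (-7*5)*P(7, -5) = -28 + (-7*5)*(-16 + (1/2)*(-5)**2) = -28 - 35*(-16 + (1/2)*25) = -28 - 35*(-16 + 25/2) = -28 - 35*(-7/2) = -28 + 245/2 = 189/2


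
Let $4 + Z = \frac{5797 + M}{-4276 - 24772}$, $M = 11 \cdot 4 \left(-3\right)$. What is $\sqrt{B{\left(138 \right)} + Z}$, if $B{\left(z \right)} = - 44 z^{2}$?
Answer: $\frac{i \sqrt{176760615032670}}{14524} \approx 915.39 i$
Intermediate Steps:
$M = -132$ ($M = 44 \left(-3\right) = -132$)
$Z = - \frac{121857}{29048}$ ($Z = -4 + \frac{5797 - 132}{-4276 - 24772} = -4 + \frac{5665}{-29048} = -4 + 5665 \left(- \frac{1}{29048}\right) = -4 - \frac{5665}{29048} = - \frac{121857}{29048} \approx -4.195$)
$\sqrt{B{\left(138 \right)} + Z} = \sqrt{- 44 \cdot 138^{2} - \frac{121857}{29048}} = \sqrt{\left(-44\right) 19044 - \frac{121857}{29048}} = \sqrt{-837936 - \frac{121857}{29048}} = \sqrt{- \frac{24340486785}{29048}} = \frac{i \sqrt{176760615032670}}{14524}$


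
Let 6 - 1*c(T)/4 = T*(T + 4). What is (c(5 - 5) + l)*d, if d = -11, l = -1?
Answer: -253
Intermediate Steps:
c(T) = 24 - 4*T*(4 + T) (c(T) = 24 - 4*T*(T + 4) = 24 - 4*T*(4 + T))
(c(5 - 5) + l)*d = ((24 - 16*(5 - 5) - 4*(5 - 5)²) - 1)*(-11) = ((24 - 16*0 - 4*0²) - 1)*(-11) = ((24 + 0 - 4*0) - 1)*(-11) = ((24 + 0 + 0) - 1)*(-11) = (24 - 1)*(-11) = 23*(-11) = -253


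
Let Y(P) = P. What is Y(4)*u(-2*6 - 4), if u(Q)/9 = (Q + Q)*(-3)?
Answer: 3456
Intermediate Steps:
u(Q) = -54*Q (u(Q) = 9*((Q + Q)*(-3)) = 9*((2*Q)*(-3)) = 9*(-6*Q) = -54*Q)
Y(4)*u(-2*6 - 4) = 4*(-54*(-2*6 - 4)) = 4*(-54*(-12 - 4)) = 4*(-54*(-16)) = 4*864 = 3456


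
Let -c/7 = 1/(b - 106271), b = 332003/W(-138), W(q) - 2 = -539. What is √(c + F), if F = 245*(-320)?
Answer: I*√258304953651153726730/57399530 ≈ 280.0*I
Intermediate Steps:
W(q) = -537 (W(q) = 2 - 539 = -537)
F = -78400
b = -332003/537 (b = 332003/(-537) = 332003*(-1/537) = -332003/537 ≈ -618.25)
c = 3759/57399530 (c = -7/(-332003/537 - 106271) = -7/(-57399530/537) = -7*(-537/57399530) = 3759/57399530 ≈ 6.5488e-5)
√(c + F) = √(3759/57399530 - 78400) = √(-4500123148241/57399530) = I*√258304953651153726730/57399530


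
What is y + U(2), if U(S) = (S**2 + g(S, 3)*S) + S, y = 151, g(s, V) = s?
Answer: 161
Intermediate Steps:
U(S) = S + 2*S**2 (U(S) = (S**2 + S*S) + S = (S**2 + S**2) + S = 2*S**2 + S = S + 2*S**2)
y + U(2) = 151 + 2*(1 + 2*2) = 151 + 2*(1 + 4) = 151 + 2*5 = 151 + 10 = 161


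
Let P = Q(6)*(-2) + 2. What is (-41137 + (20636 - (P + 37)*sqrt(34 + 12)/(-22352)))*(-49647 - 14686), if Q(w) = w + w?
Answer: 1318890833 - 964995*sqrt(46)/22352 ≈ 1.3189e+9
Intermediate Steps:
Q(w) = 2*w
P = -22 (P = (2*6)*(-2) + 2 = 12*(-2) + 2 = -24 + 2 = -22)
(-41137 + (20636 - (P + 37)*sqrt(34 + 12)/(-22352)))*(-49647 - 14686) = (-41137 + (20636 - (-22 + 37)*sqrt(34 + 12)/(-22352)))*(-49647 - 14686) = (-41137 + (20636 - 15*sqrt(46)*(-1)/22352))*(-64333) = (-41137 + (20636 - (-15)*sqrt(46)/22352))*(-64333) = (-41137 + (20636 + 15*sqrt(46)/22352))*(-64333) = (-20501 + 15*sqrt(46)/22352)*(-64333) = 1318890833 - 964995*sqrt(46)/22352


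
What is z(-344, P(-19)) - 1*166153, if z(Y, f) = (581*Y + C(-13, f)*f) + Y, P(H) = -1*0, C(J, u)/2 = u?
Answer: -366361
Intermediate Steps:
C(J, u) = 2*u
P(H) = 0
z(Y, f) = 2*f**2 + 582*Y (z(Y, f) = (581*Y + (2*f)*f) + Y = (581*Y + 2*f**2) + Y = (2*f**2 + 581*Y) + Y = 2*f**2 + 582*Y)
z(-344, P(-19)) - 1*166153 = (2*0**2 + 582*(-344)) - 1*166153 = (2*0 - 200208) - 166153 = (0 - 200208) - 166153 = -200208 - 166153 = -366361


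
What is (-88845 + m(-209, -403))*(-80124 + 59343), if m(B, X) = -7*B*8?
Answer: 1603067121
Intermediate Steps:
m(B, X) = -56*B
(-88845 + m(-209, -403))*(-80124 + 59343) = (-88845 - 56*(-209))*(-80124 + 59343) = (-88845 + 11704)*(-20781) = -77141*(-20781) = 1603067121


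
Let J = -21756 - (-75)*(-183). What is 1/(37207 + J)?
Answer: 1/1726 ≈ 0.00057937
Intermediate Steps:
J = -35481 (J = -21756 - 1*13725 = -21756 - 13725 = -35481)
1/(37207 + J) = 1/(37207 - 35481) = 1/1726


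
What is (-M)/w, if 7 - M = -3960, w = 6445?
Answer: -3967/6445 ≈ -0.61552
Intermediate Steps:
M = 3967 (M = 7 - 1*(-3960) = 7 + 3960 = 3967)
(-M)/w = -1*3967/6445 = -3967*1/6445 = -3967/6445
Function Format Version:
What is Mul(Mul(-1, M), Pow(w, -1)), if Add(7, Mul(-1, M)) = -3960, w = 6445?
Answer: Rational(-3967, 6445) ≈ -0.61552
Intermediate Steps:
M = 3967 (M = Add(7, Mul(-1, -3960)) = Add(7, 3960) = 3967)
Mul(Mul(-1, M), Pow(w, -1)) = Mul(Mul(-1, 3967), Pow(6445, -1)) = Mul(-3967, Rational(1, 6445)) = Rational(-3967, 6445)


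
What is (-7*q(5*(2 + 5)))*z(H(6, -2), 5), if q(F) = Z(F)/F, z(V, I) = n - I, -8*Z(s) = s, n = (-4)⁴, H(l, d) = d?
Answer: 1757/8 ≈ 219.63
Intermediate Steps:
n = 256
Z(s) = -s/8
z(V, I) = 256 - I
q(F) = -⅛ (q(F) = (-F/8)/F = -⅛)
(-7*q(5*(2 + 5)))*z(H(6, -2), 5) = (-7*(-⅛))*(256 - 1*5) = 7*(256 - 5)/8 = (7/8)*251 = 1757/8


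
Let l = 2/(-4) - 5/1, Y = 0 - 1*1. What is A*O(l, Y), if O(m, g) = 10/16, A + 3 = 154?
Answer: 755/8 ≈ 94.375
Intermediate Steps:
A = 151 (A = -3 + 154 = 151)
Y = -1 (Y = 0 - 1 = -1)
l = -11/2 (l = 2*(-¼) - 5*1 = -½ - 5 = -11/2 ≈ -5.5000)
O(m, g) = 5/8 (O(m, g) = 10*(1/16) = 5/8)
A*O(l, Y) = 151*(5/8) = 755/8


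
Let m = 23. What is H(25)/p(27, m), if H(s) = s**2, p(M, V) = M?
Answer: 625/27 ≈ 23.148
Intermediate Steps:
H(25)/p(27, m) = 25**2/27 = 625*(1/27) = 625/27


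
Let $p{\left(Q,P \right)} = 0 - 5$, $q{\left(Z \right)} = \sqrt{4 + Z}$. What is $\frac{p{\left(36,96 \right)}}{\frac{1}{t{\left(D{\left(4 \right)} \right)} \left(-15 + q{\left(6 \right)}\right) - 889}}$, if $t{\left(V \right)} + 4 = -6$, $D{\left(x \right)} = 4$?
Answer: $3695 + 50 \sqrt{10} \approx 3853.1$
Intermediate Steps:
$t{\left(V \right)} = -10$ ($t{\left(V \right)} = -4 - 6 = -10$)
$p{\left(Q,P \right)} = -5$ ($p{\left(Q,P \right)} = 0 - 5 = -5$)
$\frac{p{\left(36,96 \right)}}{\frac{1}{t{\left(D{\left(4 \right)} \right)} \left(-15 + q{\left(6 \right)}\right) - 889}} = - \frac{5}{\frac{1}{- 10 \left(-15 + \sqrt{4 + 6}\right) - 889}} = - \frac{5}{\frac{1}{- 10 \left(-15 + \sqrt{10}\right) - 889}} = - \frac{5}{\frac{1}{\left(150 - 10 \sqrt{10}\right) - 889}} = - \frac{5}{\frac{1}{-739 - 10 \sqrt{10}}} = - 5 \left(-739 - 10 \sqrt{10}\right) = 3695 + 50 \sqrt{10}$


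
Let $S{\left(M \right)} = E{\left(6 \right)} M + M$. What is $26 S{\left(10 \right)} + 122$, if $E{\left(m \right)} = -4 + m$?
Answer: $902$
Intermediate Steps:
$S{\left(M \right)} = 3 M$ ($S{\left(M \right)} = \left(-4 + 6\right) M + M = 2 M + M = 3 M$)
$26 S{\left(10 \right)} + 122 = 26 \cdot 3 \cdot 10 + 122 = 26 \cdot 30 + 122 = 780 + 122 = 902$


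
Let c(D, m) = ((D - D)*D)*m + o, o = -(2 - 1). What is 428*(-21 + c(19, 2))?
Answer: -9416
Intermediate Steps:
o = -1 (o = -1*1 = -1)
c(D, m) = -1 (c(D, m) = ((D - D)*D)*m - 1 = (0*D)*m - 1 = 0*m - 1 = 0 - 1 = -1)
428*(-21 + c(19, 2)) = 428*(-21 - 1) = 428*(-22) = -9416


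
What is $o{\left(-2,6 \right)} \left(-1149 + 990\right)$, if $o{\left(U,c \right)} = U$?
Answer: $318$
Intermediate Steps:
$o{\left(-2,6 \right)} \left(-1149 + 990\right) = - 2 \left(-1149 + 990\right) = \left(-2\right) \left(-159\right) = 318$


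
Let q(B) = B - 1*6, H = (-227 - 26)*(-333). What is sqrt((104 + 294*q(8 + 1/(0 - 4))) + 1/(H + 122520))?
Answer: sqrt(105771960326190)/413538 ≈ 24.870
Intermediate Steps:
H = 84249 (H = -253*(-333) = 84249)
q(B) = -6 + B (q(B) = B - 6 = -6 + B)
sqrt((104 + 294*q(8 + 1/(0 - 4))) + 1/(H + 122520)) = sqrt((104 + 294*(-6 + (8 + 1/(0 - 4)))) + 1/(84249 + 122520)) = sqrt((104 + 294*(-6 + (8 + 1/(-4)))) + 1/206769) = sqrt((104 + 294*(-6 + (8 - 1/4))) + 1/206769) = sqrt((104 + 294*(-6 + 31/4)) + 1/206769) = sqrt((104 + 294*(7/4)) + 1/206769) = sqrt((104 + 1029/2) + 1/206769) = sqrt(1237/2 + 1/206769) = sqrt(255773255/413538) = sqrt(105771960326190)/413538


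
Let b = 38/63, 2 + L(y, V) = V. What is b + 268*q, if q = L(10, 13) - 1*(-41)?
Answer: 878006/63 ≈ 13937.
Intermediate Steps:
L(y, V) = -2 + V
b = 38/63 (b = 38*(1/63) = 38/63 ≈ 0.60317)
q = 52 (q = (-2 + 13) - 1*(-41) = 11 + 41 = 52)
b + 268*q = 38/63 + 268*52 = 38/63 + 13936 = 878006/63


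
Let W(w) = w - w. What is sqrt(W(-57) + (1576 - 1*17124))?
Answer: 26*I*sqrt(23) ≈ 124.69*I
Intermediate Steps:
W(w) = 0
sqrt(W(-57) + (1576 - 1*17124)) = sqrt(0 + (1576 - 1*17124)) = sqrt(0 + (1576 - 17124)) = sqrt(0 - 15548) = sqrt(-15548) = 26*I*sqrt(23)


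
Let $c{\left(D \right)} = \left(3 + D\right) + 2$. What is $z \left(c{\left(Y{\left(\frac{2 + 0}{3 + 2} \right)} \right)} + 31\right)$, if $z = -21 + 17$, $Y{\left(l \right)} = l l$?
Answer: $- \frac{3616}{25} \approx -144.64$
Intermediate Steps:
$Y{\left(l \right)} = l^{2}$
$c{\left(D \right)} = 5 + D$
$z = -4$
$z \left(c{\left(Y{\left(\frac{2 + 0}{3 + 2} \right)} \right)} + 31\right) = - 4 \left(\left(5 + \left(\frac{2 + 0}{3 + 2}\right)^{2}\right) + 31\right) = - 4 \left(\left(5 + \left(\frac{2}{5}\right)^{2}\right) + 31\right) = - 4 \left(\left(5 + \frac{4}{25}\right) + 31\right) = - 4 \left(\frac{129}{25} + 31\right) = \left(-4\right) \frac{904}{25} = - \frac{3616}{25}$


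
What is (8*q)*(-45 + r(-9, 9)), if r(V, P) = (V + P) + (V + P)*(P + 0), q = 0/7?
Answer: 0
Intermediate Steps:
q = 0 (q = 0*(1/7) = 0)
r(V, P) = P + V + P*(P + V) (r(V, P) = (P + V) + (P + V)*P = (P + V) + P*(P + V) = P + V + P*(P + V))
(8*q)*(-45 + r(-9, 9)) = (8*0)*(-45 + (9 - 9 + 9**2 + 9*(-9))) = 0*(-45 + (9 - 9 + 81 - 81)) = 0*(-45 + 0) = 0*(-45) = 0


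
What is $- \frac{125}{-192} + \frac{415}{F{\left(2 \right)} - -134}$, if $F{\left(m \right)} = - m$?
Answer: $\frac{8015}{2112} \approx 3.795$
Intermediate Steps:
$- \frac{125}{-192} + \frac{415}{F{\left(2 \right)} - -134} = - \frac{125}{-192} + \frac{415}{\left(-1\right) 2 - -134} = \left(-125\right) \left(- \frac{1}{192}\right) + \frac{415}{-2 + 134} = \frac{125}{192} + \frac{415}{132} = \frac{8015}{2112}$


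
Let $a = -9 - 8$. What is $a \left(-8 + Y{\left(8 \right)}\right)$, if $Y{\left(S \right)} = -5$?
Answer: $221$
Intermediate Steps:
$a = -17$
$a \left(-8 + Y{\left(8 \right)}\right) = - 17 \left(-8 - 5\right) = \left(-17\right) \left(-13\right) = 221$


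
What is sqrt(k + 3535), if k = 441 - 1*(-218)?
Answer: 3*sqrt(466) ≈ 64.761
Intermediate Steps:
k = 659 (k = 441 + 218 = 659)
sqrt(k + 3535) = sqrt(659 + 3535) = sqrt(4194) = 3*sqrt(466)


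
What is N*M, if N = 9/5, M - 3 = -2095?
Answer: -18828/5 ≈ -3765.6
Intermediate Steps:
M = -2092 (M = 3 - 2095 = -2092)
N = 9/5 (N = 9*(⅕) = 9/5 ≈ 1.8000)
N*M = (9/5)*(-2092) = -18828/5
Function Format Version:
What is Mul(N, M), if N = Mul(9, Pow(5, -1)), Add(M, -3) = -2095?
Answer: Rational(-18828, 5) ≈ -3765.6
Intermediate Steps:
M = -2092 (M = Add(3, -2095) = -2092)
N = Rational(9, 5) (N = Mul(9, Rational(1, 5)) = Rational(9, 5) ≈ 1.8000)
Mul(N, M) = Mul(Rational(9, 5), -2092) = Rational(-18828, 5)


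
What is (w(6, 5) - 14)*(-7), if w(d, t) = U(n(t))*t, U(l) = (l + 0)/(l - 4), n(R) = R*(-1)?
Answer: 707/9 ≈ 78.556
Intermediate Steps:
n(R) = -R
U(l) = l/(-4 + l)
w(d, t) = -t²/(-4 - t) (w(d, t) = ((-t)/(-4 - t))*t = (-t/(-4 - t))*t = -t²/(-4 - t))
(w(6, 5) - 14)*(-7) = (5²/(4 + 5) - 14)*(-7) = (25/9 - 14)*(-7) = -101/9*(-7) = 707/9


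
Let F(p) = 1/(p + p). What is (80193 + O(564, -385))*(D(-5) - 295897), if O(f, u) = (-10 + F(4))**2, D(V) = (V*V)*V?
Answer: -760568288523/32 ≈ -2.3768e+10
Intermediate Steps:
D(V) = V**3 (D(V) = V**2*V = V**3)
F(p) = 1/(2*p)
O(f, u) = 6241/64 (O(f, u) = (-10 + (1/2)/4)**2 = (-10 + (1/2)*(1/4))**2 = (-10 + 1/8)**2 = (-79/8)**2 = 6241/64)
(80193 + O(564, -385))*(D(-5) - 295897) = (80193 + 6241/64)*((-5)**3 - 295897) = 5138593*(-125 - 295897)/64 = (5138593/64)*(-296022) = -760568288523/32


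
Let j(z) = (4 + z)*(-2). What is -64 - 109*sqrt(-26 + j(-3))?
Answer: -64 - 218*I*sqrt(7) ≈ -64.0 - 576.77*I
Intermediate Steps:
j(z) = -8 - 2*z
-64 - 109*sqrt(-26 + j(-3)) = -64 - 109*sqrt(-26 + (-8 - 2*(-3))) = -64 - 109*sqrt(-26 + (-8 + 6)) = -64 - 109*sqrt(-26 - 2) = -64 - 218*I*sqrt(7)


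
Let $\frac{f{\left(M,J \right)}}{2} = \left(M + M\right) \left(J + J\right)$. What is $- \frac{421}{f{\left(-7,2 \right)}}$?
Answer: $\frac{421}{112} \approx 3.7589$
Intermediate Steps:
$f{\left(M,J \right)} = 8 J M$ ($f{\left(M,J \right)} = 2 \left(M + M\right) \left(J + J\right) = 2 \cdot 2 M 2 J = 2 \cdot 4 J M = 8 J M$)
$- \frac{421}{f{\left(-7,2 \right)}} = - \frac{421}{8 \cdot 2 \left(-7\right)} = - \frac{421}{-112} = \left(-421\right) \left(- \frac{1}{112}\right) = \frac{421}{112}$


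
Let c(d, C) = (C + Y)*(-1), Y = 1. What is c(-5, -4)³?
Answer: 27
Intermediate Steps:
c(d, C) = -1 - C (c(d, C) = (C + 1)*(-1) = (1 + C)*(-1) = -1 - C)
c(-5, -4)³ = (-1 - 1*(-4))³ = (-1 + 4)³ = 3³ = 27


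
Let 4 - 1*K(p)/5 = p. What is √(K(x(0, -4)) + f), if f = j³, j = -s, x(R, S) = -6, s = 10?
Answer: 5*I*√38 ≈ 30.822*I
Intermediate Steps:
K(p) = 20 - 5*p
j = -10 (j = -1*10 = -10)
f = -1000 (f = (-10)³ = -1000)
√(K(x(0, -4)) + f) = √((20 - 5*(-6)) - 1000) = √((20 + 30) - 1000) = √(50 - 1000) = √(-950) = 5*I*√38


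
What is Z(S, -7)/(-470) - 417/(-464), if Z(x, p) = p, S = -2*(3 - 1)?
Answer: 99619/109040 ≈ 0.91360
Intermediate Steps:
S = -4 (S = -2*2 = -4)
Z(S, -7)/(-470) - 417/(-464) = -7/(-470) - 417/(-464) = -7*(-1/470) - 417*(-1/464) = 7/470 + 417/464 = 99619/109040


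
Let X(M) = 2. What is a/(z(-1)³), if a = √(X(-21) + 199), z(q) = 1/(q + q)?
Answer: -8*√201 ≈ -113.42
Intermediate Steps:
z(q) = 1/(2*q)
a = √201 (a = √(2 + 199) = √201 ≈ 14.177)
a/(z(-1)³) = √201/(((½)/(-1))³) = √201/(((½)*(-1))³) = √201/((-½)³) = √201/(-⅛) = √201*(-8) = -8*√201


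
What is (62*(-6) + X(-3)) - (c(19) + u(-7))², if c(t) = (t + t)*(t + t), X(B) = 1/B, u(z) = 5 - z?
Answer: -6360925/3 ≈ -2.1203e+6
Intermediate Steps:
X(B) = 1/B
c(t) = 4*t² (c(t) = (2*t)*(2*t) = 4*t²)
(62*(-6) + X(-3)) - (c(19) + u(-7))² = (62*(-6) + 1/(-3)) - (4*19² + (5 - 1*(-7)))² = (-372 - ⅓) - (4*361 + (5 + 7))² = -1117/3 - (1444 + 12)² = -1117/3 - 1*1456² = -1117/3 - 1*2119936 = -1117/3 - 2119936 = -6360925/3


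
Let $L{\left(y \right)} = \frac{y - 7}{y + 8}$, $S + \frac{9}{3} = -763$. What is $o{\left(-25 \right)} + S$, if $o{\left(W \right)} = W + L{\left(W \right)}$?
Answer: $- \frac{13415}{17} \approx -789.12$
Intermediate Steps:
$S = -766$ ($S = -3 - 763 = -766$)
$L{\left(y \right)} = \frac{-7 + y}{8 + y}$
$o{\left(W \right)} = W + \frac{-7 + W}{8 + W}$
$o{\left(-25 \right)} + S = \frac{-7 - 25 - 25 \left(8 - 25\right)}{8 - 25} - 766 = \frac{-7 - 25 - -425}{-17} - 766 = - \frac{-7 - 25 + 425}{17} - 766 = \left(- \frac{1}{17}\right) 393 - 766 = - \frac{393}{17} - 766 = - \frac{13415}{17}$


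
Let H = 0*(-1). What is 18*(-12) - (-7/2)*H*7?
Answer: -216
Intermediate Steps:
H = 0
18*(-12) - (-7/2)*H*7 = 18*(-12) - -7/2*0*7 = -216 - -7*½*0*7 = -216 - (-7/2*0)*7 = -216 - 0*7 = -216 - 1*0 = -216 + 0 = -216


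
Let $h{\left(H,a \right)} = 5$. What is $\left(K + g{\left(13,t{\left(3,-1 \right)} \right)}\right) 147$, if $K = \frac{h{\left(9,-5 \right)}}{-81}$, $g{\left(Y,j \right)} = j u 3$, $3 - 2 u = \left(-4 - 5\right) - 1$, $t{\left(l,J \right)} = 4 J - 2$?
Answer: $- \frac{464618}{27} \approx -17208.0$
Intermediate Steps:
$t{\left(l,J \right)} = -2 + 4 J$
$u = \frac{13}{2}$ ($u = \frac{3}{2} - \frac{\left(-4 - 5\right) - 1}{2} = \frac{3}{2} - \frac{-9 - 1}{2} = \frac{3}{2} - -5 = \frac{3}{2} + 5 = \frac{13}{2} \approx 6.5$)
$g{\left(Y,j \right)} = \frac{39 j}{2}$ ($g{\left(Y,j \right)} = j \frac{13}{2} \cdot 3 = \frac{13 j}{2} \cdot 3 = \frac{39 j}{2}$)
$K = - \frac{5}{81}$ ($K = \frac{5}{-81} = 5 \left(- \frac{1}{81}\right) = - \frac{5}{81} \approx -0.061728$)
$\left(K + g{\left(13,t{\left(3,-1 \right)} \right)}\right) 147 = \left(- \frac{5}{81} + \frac{39 \left(-2 + 4 \left(-1\right)\right)}{2}\right) 147 = \left(- \frac{5}{81} + \frac{39 \left(-2 - 4\right)}{2}\right) 147 = \left(- \frac{5}{81} + \frac{39}{2} \left(-6\right)\right) 147 = \left(- \frac{5}{81} - 117\right) 147 = \left(- \frac{9482}{81}\right) 147 = - \frac{464618}{27}$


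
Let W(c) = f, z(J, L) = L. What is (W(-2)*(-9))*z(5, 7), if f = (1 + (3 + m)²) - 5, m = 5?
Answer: -3780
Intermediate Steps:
f = 60 (f = (1 + (3 + 5)²) - 5 = (1 + 8²) - 5 = (1 + 64) - 5 = 65 - 5 = 60)
W(c) = 60
(W(-2)*(-9))*z(5, 7) = (60*(-9))*7 = -540*7 = -3780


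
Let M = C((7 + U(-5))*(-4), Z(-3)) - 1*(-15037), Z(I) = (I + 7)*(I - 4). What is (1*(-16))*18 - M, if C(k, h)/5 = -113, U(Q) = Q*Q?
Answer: -14760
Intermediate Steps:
U(Q) = Q²
Z(I) = (-4 + I)*(7 + I) (Z(I) = (7 + I)*(-4 + I) = (-4 + I)*(7 + I))
C(k, h) = -565 (C(k, h) = 5*(-113) = -565)
M = 14472 (M = -565 - 1*(-15037) = -565 + 15037 = 14472)
(1*(-16))*18 - M = (1*(-16))*18 - 1*14472 = -16*18 - 14472 = -288 - 14472 = -14760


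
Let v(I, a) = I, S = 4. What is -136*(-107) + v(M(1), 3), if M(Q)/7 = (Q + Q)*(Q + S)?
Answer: 14622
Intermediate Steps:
M(Q) = 14*Q*(4 + Q) (M(Q) = 7*((Q + Q)*(Q + 4)) = 7*((2*Q)*(4 + Q)) = 7*(2*Q*(4 + Q)) = 14*Q*(4 + Q))
-136*(-107) + v(M(1), 3) = -136*(-107) + 14*1*(4 + 1) = 14552 + 14*1*5 = 14552 + 70 = 14622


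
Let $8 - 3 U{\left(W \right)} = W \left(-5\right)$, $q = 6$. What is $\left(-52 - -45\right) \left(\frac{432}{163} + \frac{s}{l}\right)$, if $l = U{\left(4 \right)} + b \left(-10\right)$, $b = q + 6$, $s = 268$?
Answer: $- \frac{21651}{13529} \approx -1.6003$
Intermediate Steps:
$U{\left(W \right)} = \frac{8}{3} + \frac{5 W}{3}$ ($U{\left(W \right)} = \frac{8}{3} - \frac{W \left(-5\right)}{3} = \frac{8}{3} - \frac{\left(-5\right) W}{3} = \frac{8}{3} + \frac{5 W}{3}$)
$b = 12$ ($b = 6 + 6 = 12$)
$l = - \frac{332}{3}$ ($l = \left(\frac{8}{3} + \frac{5}{3} \cdot 4\right) + 12 \left(-10\right) = \left(\frac{8}{3} + \frac{20}{3}\right) - 120 = \frac{28}{3} - 120 = - \frac{332}{3} \approx -110.67$)
$\left(-52 - -45\right) \left(\frac{432}{163} + \frac{s}{l}\right) = \left(-52 - -45\right) \left(\frac{432}{163} + \frac{268}{- \frac{332}{3}}\right) = \left(-52 + 45\right) \left(432 \cdot \frac{1}{163} + 268 \left(- \frac{3}{332}\right)\right) = - 7 \left(\frac{432}{163} - \frac{201}{83}\right) = \left(-7\right) \frac{3093}{13529} = - \frac{21651}{13529}$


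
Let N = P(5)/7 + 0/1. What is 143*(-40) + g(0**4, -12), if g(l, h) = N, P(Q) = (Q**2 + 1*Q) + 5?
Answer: -5715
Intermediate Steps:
P(Q) = 5 + Q + Q**2 (P(Q) = (Q**2 + Q) + 5 = (Q + Q**2) + 5 = 5 + Q + Q**2)
N = 5 (N = (5 + 5 + 5**2)/7 + 0/1 = (5 + 5 + 25)*(1/7) + 0*1 = 35*(1/7) + 0 = 5 + 0 = 5)
g(l, h) = 5
143*(-40) + g(0**4, -12) = 143*(-40) + 5 = -5720 + 5 = -5715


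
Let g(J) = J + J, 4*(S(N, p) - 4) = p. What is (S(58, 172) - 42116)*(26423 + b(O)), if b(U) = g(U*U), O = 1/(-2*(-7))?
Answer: -108935782395/98 ≈ -1.1116e+9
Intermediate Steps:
O = 1/14 ≈ 0.071429
S(N, p) = 4 + p/4
g(J) = 2*J
b(U) = 2*U² (b(U) = 2*(U*U) = 2*U²)
(S(58, 172) - 42116)*(26423 + b(O)) = ((4 + (¼)*172) - 42116)*(26423 + 2*(1/14)²) = ((4 + 43) - 42116)*(26423 + 2*(1/196)) = (47 - 42116)*(26423 + 1/98) = -42069*2589455/98 = -108935782395/98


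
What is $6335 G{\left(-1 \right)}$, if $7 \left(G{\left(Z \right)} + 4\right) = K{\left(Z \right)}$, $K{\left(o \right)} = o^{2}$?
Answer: $-24435$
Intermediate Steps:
$G{\left(Z \right)} = -4 + \frac{Z^{2}}{7}$
$6335 G{\left(-1 \right)} = 6335 \left(-4 + \frac{\left(-1\right)^{2}}{7}\right) = 6335 \left(-4 + \frac{1}{7} \cdot 1\right) = 6335 \left(-4 + \frac{1}{7}\right) = 6335 \left(- \frac{27}{7}\right) = -24435$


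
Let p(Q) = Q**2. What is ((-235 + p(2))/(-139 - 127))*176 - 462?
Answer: -5874/19 ≈ -309.16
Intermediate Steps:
((-235 + p(2))/(-139 - 127))*176 - 462 = ((-235 + 2**2)/(-139 - 127))*176 - 462 = ((-235 + 4)/(-266))*176 - 462 = -231*(-1/266)*176 - 462 = (33/38)*176 - 462 = 2904/19 - 462 = -5874/19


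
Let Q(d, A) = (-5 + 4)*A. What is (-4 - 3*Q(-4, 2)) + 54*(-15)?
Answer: -808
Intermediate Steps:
Q(d, A) = -A
(-4 - 3*Q(-4, 2)) + 54*(-15) = (-4 - (-3)*2) + 54*(-15) = (-4 - 3*(-2)) - 810 = (-4 + 6) - 810 = 2 - 810 = -808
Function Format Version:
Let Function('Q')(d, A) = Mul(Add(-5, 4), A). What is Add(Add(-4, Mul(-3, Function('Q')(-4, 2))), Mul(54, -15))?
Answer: -808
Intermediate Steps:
Function('Q')(d, A) = Mul(-1, A)
Add(Add(-4, Mul(-3, Function('Q')(-4, 2))), Mul(54, -15)) = Add(Add(-4, Mul(-3, Mul(-1, 2))), Mul(54, -15)) = Add(Add(-4, Mul(-3, -2)), -810) = Add(Add(-4, 6), -810) = Add(2, -810) = -808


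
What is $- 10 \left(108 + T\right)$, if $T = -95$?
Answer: $-130$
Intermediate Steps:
$- 10 \left(108 + T\right) = - 10 \left(108 - 95\right) = \left(-10\right) 13 = -130$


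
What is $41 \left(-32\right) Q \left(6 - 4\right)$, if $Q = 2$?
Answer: $-5248$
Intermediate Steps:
$41 \left(-32\right) Q \left(6 - 4\right) = 41 \left(-32\right) 2 \left(6 - 4\right) = - 1312 \cdot 2 \cdot 2 = \left(-1312\right) 4 = -5248$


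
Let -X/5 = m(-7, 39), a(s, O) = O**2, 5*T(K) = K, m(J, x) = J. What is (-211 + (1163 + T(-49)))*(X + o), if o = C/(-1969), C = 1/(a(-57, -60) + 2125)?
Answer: 1858670279914/56362625 ≈ 32977.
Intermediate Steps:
T(K) = K/5
C = 1/5725 (C = 1/((-60)**2 + 2125) = 1/(3600 + 2125) = 1/5725 ≈ 0.00017467)
X = 35 (X = -5*(-7) = 35)
o = -1/11272525 (o = (1/5725)/(-1969) = (1/5725)*(-1/1969) = -1/11272525 ≈ -8.8711e-8)
(-211 + (1163 + T(-49)))*(X + o) = (-211 + (1163 + (1/5)*(-49)))*(35 - 1/11272525) = (-211 + (1163 - 49/5))*(394538374/11272525) = (-211 + 5766/5)*(394538374/11272525) = (4711/5)*(394538374/11272525) = 1858670279914/56362625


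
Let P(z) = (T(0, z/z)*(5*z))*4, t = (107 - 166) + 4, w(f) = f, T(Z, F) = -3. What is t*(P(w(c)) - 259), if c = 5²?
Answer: 96745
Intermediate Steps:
c = 25
t = -55 (t = -59 + 4 = -55)
P(z) = -60*z (P(z) = -15*z*4 = -60*z)
t*(P(w(c)) - 259) = -55*(-60*25 - 259) = -55*(-1500 - 259) = -55*(-1759) = 96745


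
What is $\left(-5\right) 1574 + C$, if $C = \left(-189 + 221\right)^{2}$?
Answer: $-6846$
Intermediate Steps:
$C = 1024$ ($C = 32^{2} = 1024$)
$\left(-5\right) 1574 + C = \left(-5\right) 1574 + 1024 = -7870 + 1024 = -6846$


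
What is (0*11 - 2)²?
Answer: 4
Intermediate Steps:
(0*11 - 2)² = (0 - 2)² = (-2)² = 4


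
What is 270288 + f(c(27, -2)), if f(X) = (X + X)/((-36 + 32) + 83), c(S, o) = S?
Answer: 21352806/79 ≈ 2.7029e+5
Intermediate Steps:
f(X) = 2*X/79 (f(X) = (2*X)/(-4 + 83) = (2*X)/79 = (2*X)*(1/79) = 2*X/79)
270288 + f(c(27, -2)) = 270288 + (2/79)*27 = 270288 + 54/79 = 21352806/79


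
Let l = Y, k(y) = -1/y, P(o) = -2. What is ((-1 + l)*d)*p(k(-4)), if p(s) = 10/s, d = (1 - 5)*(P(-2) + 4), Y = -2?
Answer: 960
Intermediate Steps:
l = -2
d = -8 (d = (1 - 5)*(-2 + 4) = -4*2 = -8)
((-1 + l)*d)*p(k(-4)) = ((-1 - 2)*(-8))*(10/((-1/(-4)))) = (-3*(-8))*(10/((-1*(-¼)))) = 24*(10/(¼)) = 24*(10*4) = 24*40 = 960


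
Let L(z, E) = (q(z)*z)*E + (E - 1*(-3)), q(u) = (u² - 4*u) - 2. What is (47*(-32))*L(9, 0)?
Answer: -4512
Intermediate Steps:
q(u) = -2 + u² - 4*u
L(z, E) = 3 + E + E*z*(-2 + z² - 4*z) (L(z, E) = ((-2 + z² - 4*z)*z)*E + (E - 1*(-3)) = (z*(-2 + z² - 4*z))*E + (E + 3) = E*z*(-2 + z² - 4*z) + (3 + E) = 3 + E + E*z*(-2 + z² - 4*z))
(47*(-32))*L(9, 0) = (47*(-32))*(3 + 0 - 1*0*9*(2 - 1*9² + 4*9)) = -1504*(3 + 0 - 1*0*9*(2 - 1*81 + 36)) = -1504*(3 + 0 - 1*0*9*(2 - 81 + 36)) = -1504*(3 + 0 - 1*0*9*(-43)) = -1504*(3 + 0 + 0) = -1504*3 = -4512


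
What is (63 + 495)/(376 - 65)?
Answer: 558/311 ≈ 1.7942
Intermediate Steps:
(63 + 495)/(376 - 65) = 558/311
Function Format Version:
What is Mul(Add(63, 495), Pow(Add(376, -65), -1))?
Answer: Rational(558, 311) ≈ 1.7942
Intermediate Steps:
Mul(Add(63, 495), Pow(Add(376, -65), -1)) = Mul(558, Pow(311, -1)) = Mul(558, Rational(1, 311)) = Rational(558, 311)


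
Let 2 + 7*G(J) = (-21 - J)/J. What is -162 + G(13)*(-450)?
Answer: 12258/91 ≈ 134.70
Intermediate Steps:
G(J) = -2/7 + (-21 - J)/(7*J) (G(J) = -2/7 + ((-21 - J)/J)/7 = -2/7 + (-21 - J)/(7*J))
-162 + G(13)*(-450) = -162 + (-3/7 - 3/13)*(-450) = -162 - 60/91*(-450) = -162 + 27000/91 = 12258/91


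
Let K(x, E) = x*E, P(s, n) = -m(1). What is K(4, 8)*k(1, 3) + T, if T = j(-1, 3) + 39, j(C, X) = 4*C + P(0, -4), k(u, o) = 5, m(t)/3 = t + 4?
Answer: 180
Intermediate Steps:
m(t) = 12 + 3*t (m(t) = 3*(t + 4) = 3*(4 + t) = 12 + 3*t)
P(s, n) = -15 (P(s, n) = -(12 + 3*1) = -(12 + 3) = -1*15 = -15)
j(C, X) = -15 + 4*C (j(C, X) = 4*C - 15 = -15 + 4*C)
K(x, E) = E*x
T = 20 (T = (-15 + 4*(-1)) + 39 = (-15 - 4) + 39 = -19 + 39 = 20)
K(4, 8)*k(1, 3) + T = (8*4)*5 + 20 = 32*5 + 20 = 160 + 20 = 180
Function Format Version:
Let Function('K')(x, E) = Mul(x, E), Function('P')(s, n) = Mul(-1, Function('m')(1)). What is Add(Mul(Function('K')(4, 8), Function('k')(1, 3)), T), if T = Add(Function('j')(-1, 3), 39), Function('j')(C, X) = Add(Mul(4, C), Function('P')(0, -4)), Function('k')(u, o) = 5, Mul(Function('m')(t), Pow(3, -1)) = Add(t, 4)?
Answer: 180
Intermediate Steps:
Function('m')(t) = Add(12, Mul(3, t)) (Function('m')(t) = Mul(3, Add(t, 4)) = Mul(3, Add(4, t)) = Add(12, Mul(3, t)))
Function('P')(s, n) = -15 (Function('P')(s, n) = Mul(-1, Add(12, Mul(3, 1))) = Mul(-1, Add(12, 3)) = Mul(-1, 15) = -15)
Function('j')(C, X) = Add(-15, Mul(4, C)) (Function('j')(C, X) = Add(Mul(4, C), -15) = Add(-15, Mul(4, C)))
Function('K')(x, E) = Mul(E, x)
T = 20 (T = Add(Add(-15, Mul(4, -1)), 39) = Add(Add(-15, -4), 39) = Add(-19, 39) = 20)
Add(Mul(Function('K')(4, 8), Function('k')(1, 3)), T) = Add(Mul(Mul(8, 4), 5), 20) = Add(Mul(32, 5), 20) = Add(160, 20) = 180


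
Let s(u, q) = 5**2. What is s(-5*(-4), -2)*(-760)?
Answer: -19000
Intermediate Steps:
s(u, q) = 25
s(-5*(-4), -2)*(-760) = 25*(-760) = -19000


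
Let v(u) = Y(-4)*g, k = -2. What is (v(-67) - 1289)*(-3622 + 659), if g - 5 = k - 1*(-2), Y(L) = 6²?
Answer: 3285967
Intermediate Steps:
Y(L) = 36
g = 5 (g = 5 + (-2 - 1*(-2)) = 5 + (-2 + 2) = 5 + 0 = 5)
v(u) = 180 (v(u) = 36*5 = 180)
(v(-67) - 1289)*(-3622 + 659) = (180 - 1289)*(-3622 + 659) = -1109*(-2963) = 3285967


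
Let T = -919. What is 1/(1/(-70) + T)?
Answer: -70/64331 ≈ -0.0010881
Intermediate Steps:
1/(1/(-70) + T) = 1/(1/(-70) - 919) = 1/(-1/70 - 919) = 1/(-64331/70) = -70/64331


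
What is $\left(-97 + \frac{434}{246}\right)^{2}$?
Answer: $\frac{137217796}{15129} \approx 9069.8$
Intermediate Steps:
$\left(-97 + \frac{434}{246}\right)^{2} = \left(-97 + 434 \cdot \frac{1}{246}\right)^{2} = \left(-97 + \frac{217}{123}\right)^{2} = \left(- \frac{11714}{123}\right)^{2} = \frac{137217796}{15129}$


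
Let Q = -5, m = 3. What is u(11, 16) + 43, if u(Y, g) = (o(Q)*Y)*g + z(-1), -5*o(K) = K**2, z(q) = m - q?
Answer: -833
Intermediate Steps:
z(q) = 3 - q
o(K) = -K**2/5
u(Y, g) = 4 - 5*Y*g (u(Y, g) = ((-1/5*(-5)**2)*Y)*g + (3 - 1*(-1)) = ((-1/5*25)*Y)*g + (3 + 1) = (-5*Y)*g + 4 = -5*Y*g + 4 = 4 - 5*Y*g)
u(11, 16) + 43 = (4 - 5*11*16) + 43 = (4 - 880) + 43 = -876 + 43 = -833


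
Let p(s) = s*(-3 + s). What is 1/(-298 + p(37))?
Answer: 1/960 ≈ 0.0010417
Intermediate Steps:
1/(-298 + p(37)) = 1/(-298 + 37*(-3 + 37)) = 1/(-298 + 37*34) = 1/(-298 + 1258) = 1/960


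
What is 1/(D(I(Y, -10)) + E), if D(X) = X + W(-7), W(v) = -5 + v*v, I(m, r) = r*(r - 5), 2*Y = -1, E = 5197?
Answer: 1/5391 ≈ 0.00018549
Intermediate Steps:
Y = -½ (Y = (½)*(-1) = -½ ≈ -0.50000)
I(m, r) = r*(-5 + r)
W(v) = -5 + v²
D(X) = 44 + X (D(X) = X + (-5 + (-7)²) = X + (-5 + 49) = X + 44 = 44 + X)
1/(D(I(Y, -10)) + E) = 1/((44 - 10*(-5 - 10)) + 5197) = 1/((44 - 10*(-15)) + 5197) = 1/((44 + 150) + 5197) = 1/(194 + 5197) = 1/5391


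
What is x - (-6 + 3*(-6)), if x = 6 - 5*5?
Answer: 5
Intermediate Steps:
x = -19 (x = 6 - 25 = -19)
x - (-6 + 3*(-6)) = -19 - (-6 + 3*(-6)) = -19 - (-6 - 18) = -19 - 1*(-24) = -19 + 24 = 5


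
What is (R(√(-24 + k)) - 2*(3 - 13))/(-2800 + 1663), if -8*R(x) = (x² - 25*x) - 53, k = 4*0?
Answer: -79/3032 - 25*I*√6/4548 ≈ -0.026055 - 0.013465*I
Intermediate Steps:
k = 0
R(x) = 53/8 - x²/8 + 25*x/8 (R(x) = -((x² - 25*x) - 53)/8 = -(-53 + x² - 25*x)/8 = 53/8 - x²/8 + 25*x/8)
(R(√(-24 + k)) - 2*(3 - 13))/(-2800 + 1663) = ((53/8 - (√(-24 + 0))²/8 + 25*√(-24 + 0)/8) - 2*(3 - 13))/(-2800 + 1663) = ((53/8 - (√(-24))²/8 + 25*√(-24)/8) - 2*(-10))/(-1137) = ((53/8 - (2*I*√6)²/8 + 25*(2*I*√6)/8) + 20)*(-1/1137) = ((53/8 - ⅛*(-24) + 25*I*√6/4) + 20)*(-1/1137) = ((53/8 + 3 + 25*I*√6/4) + 20)*(-1/1137) = ((77/8 + 25*I*√6/4) + 20)*(-1/1137) = (237/8 + 25*I*√6/4)*(-1/1137) = -79/3032 - 25*I*√6/4548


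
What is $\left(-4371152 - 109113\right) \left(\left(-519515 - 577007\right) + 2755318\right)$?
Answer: $-7431845660940$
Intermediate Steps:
$\left(-4371152 - 109113\right) \left(\left(-519515 - 577007\right) + 2755318\right) = - 4480265 \left(-1096522 + 2755318\right) = \left(-4480265\right) 1658796 = -7431845660940$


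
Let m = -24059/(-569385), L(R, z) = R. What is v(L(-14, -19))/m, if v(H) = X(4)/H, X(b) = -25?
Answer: 14234625/336826 ≈ 42.261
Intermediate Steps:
v(H) = -25/H
m = 24059/569385 (m = -24059*(-1/569385) = 24059/569385 ≈ 0.042254)
v(L(-14, -19))/m = (-25/(-14))/(24059/569385) = -25*(-1/14)*(569385/24059) = (25/14)*(569385/24059) = 14234625/336826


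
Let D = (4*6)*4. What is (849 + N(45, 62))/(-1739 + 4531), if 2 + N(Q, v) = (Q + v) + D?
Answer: 525/1396 ≈ 0.37607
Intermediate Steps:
D = 96 (D = 24*4 = 96)
N(Q, v) = 94 + Q + v (N(Q, v) = -2 + ((Q + v) + 96) = -2 + (96 + Q + v) = 94 + Q + v)
(849 + N(45, 62))/(-1739 + 4531) = (849 + (94 + 45 + 62))/(-1739 + 4531) = (849 + 201)/2792 = 1050*(1/2792) = 525/1396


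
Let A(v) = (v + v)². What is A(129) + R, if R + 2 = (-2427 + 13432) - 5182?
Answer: 72385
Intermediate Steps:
A(v) = 4*v² (A(v) = (2*v)² = 4*v²)
R = 5821 (R = -2 + ((-2427 + 13432) - 5182) = -2 + (11005 - 5182) = -2 + 5823 = 5821)
A(129) + R = 4*129² + 5821 = 4*16641 + 5821 = 66564 + 5821 = 72385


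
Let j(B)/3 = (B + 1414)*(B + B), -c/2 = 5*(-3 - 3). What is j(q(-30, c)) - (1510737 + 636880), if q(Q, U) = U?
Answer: -1616977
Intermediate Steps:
c = 60 (c = -10*(-3 - 3) = -10*(-6) = -2*(-30) = 60)
j(B) = 6*B*(1414 + B) (j(B) = 3*((B + 1414)*(B + B)) = 3*((1414 + B)*(2*B)) = 3*(2*B*(1414 + B)) = 6*B*(1414 + B))
j(q(-30, c)) - (1510737 + 636880) = 6*60*(1414 + 60) - (1510737 + 636880) = 6*60*1474 - 1*2147617 = 530640 - 2147617 = -1616977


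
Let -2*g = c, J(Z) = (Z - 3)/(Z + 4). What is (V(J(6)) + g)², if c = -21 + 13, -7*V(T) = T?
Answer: 76729/4900 ≈ 15.659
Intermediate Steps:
J(Z) = (-3 + Z)/(4 + Z)
V(T) = -T/7
c = -8
g = 4 (g = -½*(-8) = 4)
(V(J(6)) + g)² = (-(-3 + 6)/(7*(4 + 6)) + 4)² = (-3/(7*10) + 4)² = (-3/70 + 4)² = (277/70)² = 76729/4900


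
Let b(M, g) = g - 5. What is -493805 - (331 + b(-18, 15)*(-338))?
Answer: -490756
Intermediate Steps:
b(M, g) = -5 + g
-493805 - (331 + b(-18, 15)*(-338)) = -493805 - (331 + (-5 + 15)*(-338)) = -493805 - (331 + 10*(-338)) = -493805 - (331 - 3380) = -493805 - 1*(-3049) = -493805 + 3049 = -490756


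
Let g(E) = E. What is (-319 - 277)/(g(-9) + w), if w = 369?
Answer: -149/90 ≈ -1.6556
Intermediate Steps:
(-319 - 277)/(g(-9) + w) = (-319 - 277)/(-9 + 369) = -596/360 = -596*1/360 = -149/90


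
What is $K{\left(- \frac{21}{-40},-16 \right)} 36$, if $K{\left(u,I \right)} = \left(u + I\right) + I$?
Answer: $- \frac{11331}{10} \approx -1133.1$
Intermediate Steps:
$K{\left(u,I \right)} = u + 2 I$ ($K{\left(u,I \right)} = \left(I + u\right) + I = u + 2 I$)
$K{\left(- \frac{21}{-40},-16 \right)} 36 = \left(- \frac{21}{-40} + 2 \left(-16\right)\right) 36 = \left(\left(-21\right) \left(- \frac{1}{40}\right) - 32\right) 36 = \left(\frac{21}{40} - 32\right) 36 = \left(- \frac{1259}{40}\right) 36 = - \frac{11331}{10}$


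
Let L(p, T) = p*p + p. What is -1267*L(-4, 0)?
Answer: -15204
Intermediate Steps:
L(p, T) = p + p² (L(p, T) = p² + p = p + p²)
-1267*L(-4, 0) = -(-5068)*(1 - 4) = -(-5068)*(-3) = -1267*12 = -15204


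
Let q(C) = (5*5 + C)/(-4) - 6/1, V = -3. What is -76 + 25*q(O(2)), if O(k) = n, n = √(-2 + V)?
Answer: -1529/4 - 25*I*√5/4 ≈ -382.25 - 13.975*I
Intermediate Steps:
n = I*√5 (n = √(-2 - 3) = √(-5) = I*√5 ≈ 2.2361*I)
O(k) = I*√5
q(C) = -49/4 - C/4 (q(C) = (25 + C)*(-¼) - 6*1 = (-25/4 - C/4) - 6 = -49/4 - C/4)
-76 + 25*q(O(2)) = -76 + 25*(-49/4 - I*√5/4) = -76 + (-1225/4 - 25*I*√5/4) = -1529/4 - 25*I*√5/4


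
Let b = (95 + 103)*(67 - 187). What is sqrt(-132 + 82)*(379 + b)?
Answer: -116905*I*sqrt(2) ≈ -1.6533e+5*I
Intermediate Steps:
b = -23760 (b = 198*(-120) = -23760)
sqrt(-132 + 82)*(379 + b) = sqrt(-132 + 82)*(379 - 23760) = sqrt(-50)*(-23381) = (5*I*sqrt(2))*(-23381) = -116905*I*sqrt(2)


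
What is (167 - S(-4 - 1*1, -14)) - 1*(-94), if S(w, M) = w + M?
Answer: 280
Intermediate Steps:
S(w, M) = M + w
(167 - S(-4 - 1*1, -14)) - 1*(-94) = (167 - (-14 + (-4 - 1*1))) - 1*(-94) = (167 - (-14 + (-4 - 1))) + 94 = (167 - (-14 - 5)) + 94 = (167 - 1*(-19)) + 94 = (167 + 19) + 94 = 186 + 94 = 280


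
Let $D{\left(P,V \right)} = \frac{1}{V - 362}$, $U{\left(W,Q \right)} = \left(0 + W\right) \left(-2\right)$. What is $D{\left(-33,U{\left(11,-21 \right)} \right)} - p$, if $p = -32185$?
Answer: $\frac{12359039}{384} \approx 32185.0$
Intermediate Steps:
$U{\left(W,Q \right)} = - 2 W$ ($U{\left(W,Q \right)} = W \left(-2\right) = - 2 W$)
$D{\left(P,V \right)} = \frac{1}{-362 + V}$
$D{\left(-33,U{\left(11,-21 \right)} \right)} - p = \frac{1}{-362 - 22} - -32185 = \frac{1}{-362 - 22} + 32185 = \frac{1}{-384} + 32185 = - \frac{1}{384} + 32185 = \frac{12359039}{384}$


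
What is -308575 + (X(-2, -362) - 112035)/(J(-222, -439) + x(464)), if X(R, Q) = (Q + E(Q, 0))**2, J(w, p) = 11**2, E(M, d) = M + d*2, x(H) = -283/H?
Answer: -17046074651/55861 ≈ -3.0515e+5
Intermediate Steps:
E(M, d) = M + 2*d
J(w, p) = 121
X(R, Q) = 4*Q**2 (X(R, Q) = (Q + (Q + 2*0))**2 = (Q + (Q + 0))**2 = (Q + Q)**2 = (2*Q)**2 = 4*Q**2)
-308575 + (X(-2, -362) - 112035)/(J(-222, -439) + x(464)) = -308575 + (4*(-362)**2 - 112035)/(121 - 283/464) = -308575 + (4*131044 - 112035)/(121 - 283*1/464) = -308575 + (524176 - 112035)/(121 - 283/464) = -308575 + 412141/(55861/464) = -308575 + 412141*(464/55861) = -308575 + 191233424/55861 = -17046074651/55861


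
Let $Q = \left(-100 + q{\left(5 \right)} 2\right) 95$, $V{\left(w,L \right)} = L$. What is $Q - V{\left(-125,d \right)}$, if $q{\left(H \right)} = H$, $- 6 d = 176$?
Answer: $- \frac{25562}{3} \approx -8520.7$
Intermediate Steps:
$d = - \frac{88}{3}$ ($d = \left(- \frac{1}{6}\right) 176 = - \frac{88}{3} \approx -29.333$)
$Q = -8550$ ($Q = \left(-100 + 5 \cdot 2\right) 95 = \left(-100 + 10\right) 95 = \left(-90\right) 95 = -8550$)
$Q - V{\left(-125,d \right)} = -8550 - - \frac{88}{3} = -8550 + \frac{88}{3} = - \frac{25562}{3}$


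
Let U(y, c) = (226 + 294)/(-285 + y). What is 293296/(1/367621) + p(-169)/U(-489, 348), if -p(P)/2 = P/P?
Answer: 14016829946467/130 ≈ 1.0782e+11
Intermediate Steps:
U(y, c) = 520/(-285 + y)
p(P) = -2 (p(P) = -2*P/P = -2*1 = -2)
293296/(1/367621) + p(-169)/U(-489, 348) = 293296/(1/367621) - 2/(520/(-285 - 489)) = 293296/(1/367621) - 2/(520/(-774)) = 293296*367621 - 2/(520*(-1/774)) = 107821768816 - 2/(-260/387) = 107821768816 - 2*(-387/260) = 107821768816 + 387/130 = 14016829946467/130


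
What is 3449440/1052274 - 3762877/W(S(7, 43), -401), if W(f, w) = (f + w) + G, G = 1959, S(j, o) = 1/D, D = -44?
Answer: -86992476629836/36067217487 ≈ -2412.0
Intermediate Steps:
S(j, o) = -1/44 (S(j, o) = 1/(-44) = -1/44)
W(f, w) = 1959 + f + w (W(f, w) = (f + w) + 1959 = 1959 + f + w)
3449440/1052274 - 3762877/W(S(7, 43), -401) = 3449440/1052274 - 3762877/(1959 - 1/44 - 401) = 3449440*(1/1052274) - 3762877/68551/44 = 1724720/526137 - 3762877*44/68551 = 1724720/526137 - 165566588/68551 = -86992476629836/36067217487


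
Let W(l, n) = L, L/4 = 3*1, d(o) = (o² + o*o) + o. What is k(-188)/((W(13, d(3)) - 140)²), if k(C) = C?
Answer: -47/4096 ≈ -0.011475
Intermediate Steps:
d(o) = o + 2*o² (d(o) = (o² + o²) + o = 2*o² + o = o + 2*o²)
L = 12 (L = 4*(3*1) = 4*3 = 12)
W(l, n) = 12
k(-188)/((W(13, d(3)) - 140)²) = -188/(12 - 140)² = -188/((-128)²) = -188/16384 = -188*1/16384 = -47/4096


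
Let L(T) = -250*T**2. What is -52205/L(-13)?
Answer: 10441/8450 ≈ 1.2356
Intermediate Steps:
-52205/L(-13) = -52205/((-250*(-13)**2)) = -52205/((-250*169)) = -52205/(-42250) = -52205*(-1/42250) = 10441/8450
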